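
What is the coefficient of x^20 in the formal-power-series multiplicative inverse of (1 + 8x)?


The inverse is 1/(1 + 8x). Apply the geometric identity 1/(1 - y) = sum_{k>=0} y^k with y = -8x:
1/(1 + 8x) = sum_{k>=0} (-8)^k x^k.
So the coefficient of x^20 is (-8)^20 = 1152921504606846976.

1152921504606846976


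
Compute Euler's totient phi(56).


phi(n) counts integers in [1, n] coprime to n. Using the multiplicative formula phi(n) = n * prod_{p | n} (1 - 1/p):
56 = 2^3 * 7, so
phi(56) = 56 * (1 - 1/2) * (1 - 1/7) = 24.

24


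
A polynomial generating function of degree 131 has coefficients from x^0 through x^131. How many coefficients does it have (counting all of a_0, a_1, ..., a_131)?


A polynomial of degree 131 takes the form a_0 + a_1 x + ... + a_131 x^131.
The number of coefficients is 131 + 1 = 132.

132


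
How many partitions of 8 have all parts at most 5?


Using the generating function (1-x)^(-1)(1-x^2)^(-1)...(1-x^5)^(-1),
the coefficient of x^8 counts these restricted partitions.
Result = 18

18


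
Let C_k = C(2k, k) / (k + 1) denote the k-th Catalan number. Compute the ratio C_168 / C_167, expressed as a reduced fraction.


Using C_k = (2k)! / (k! (k+1)!), the ratio C_{k+1}/C_k simplifies to
C_{k+1}/C_k = [(2k+2)! / ((k+1)! (k+2)!)] * [k! (k+1)! / (2k)!]
 = (2k+2)(2k+1) / ((k+1)(k+2)) = 2(2k+1) / (k+2).
For k = 167: 2(2*167 + 1) / (167 + 2) = 670/169 = 670/169.

670/169


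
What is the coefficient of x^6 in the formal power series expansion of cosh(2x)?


The Maclaurin series is cosh(t) = sum_{m>=0} t^(2m) / (2m)!, so substituting t = 2x, only even powers of x are nonzero, with coefficient of x^(2m) equal to 2^(2m) / (2m)!.
For x^6 the coefficient is 2^6/6! = 64/720 = 4/45.

4/45


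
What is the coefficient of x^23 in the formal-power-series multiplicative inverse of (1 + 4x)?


The inverse is 1/(1 + 4x). Apply the geometric identity 1/(1 - y) = sum_{k>=0} y^k with y = -4x:
1/(1 + 4x) = sum_{k>=0} (-4)^k x^k.
So the coefficient of x^23 is (-4)^23 = -70368744177664.

-70368744177664


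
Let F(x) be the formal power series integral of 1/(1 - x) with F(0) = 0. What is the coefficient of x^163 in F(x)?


1/(1 - x) = sum_{k>=0} x^k. Integrating termwise and using F(0) = 0 gives
F(x) = sum_{k>=0} x^(k+1) / (k+1) = sum_{m>=1} x^m / m = -ln(1 - x).
So the coefficient of x^163 is 1/163 = 1/163.

1/163


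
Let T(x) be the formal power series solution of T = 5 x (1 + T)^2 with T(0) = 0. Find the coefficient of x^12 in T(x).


Apply the Lagrange inversion formula: if T = 5 x * phi(T) with phi(t) = (1 + t)^2, then [x^n] T = 5^n * (1/n) [t^(n-1)] phi(t)^n = 5^n * (1/n) [t^(n-1)] (1 + t)^(2n) = 5^n * (1/n) C(2n, n-1).
Using the identity C(2n, n-1) = C(2n, n) * n / (n+1), the unscaled factor equals C(2n, n) / (n+1) = C_n, the n-th Catalan number.
For n = 12: C_12 = C(24, 12) / 13 = 2704156/13 = 208012.
With the 5^12 = 244140625 factor, the coefficient is 244140625 * 208012 = 50784179687500.

50784179687500


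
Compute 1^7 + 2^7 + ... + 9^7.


This power sum has a closed form given by Faulhaber's formula
sum_{k=1}^{m} k^p = (1 / (p + 1)) * sum_{j=0}^{p} C(p + 1, j) B_j m^(p + 1 - j),
but for small m direct computation is fastest:
1 + 128 + 2187 + 16384 + 78125 + 279936 + 823543 + 2097152 + 4782969 = 8080425.

8080425


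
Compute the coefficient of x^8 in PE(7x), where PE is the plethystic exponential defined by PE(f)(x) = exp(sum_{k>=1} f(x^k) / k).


With f(x) = 7x, the exponent is sum_{k>=1} 7 x^k / k = 7 * (-ln(1 - x)). Exponentiating:
PE(7x) = exp(-7 ln(1 - x)) = 1/(1 - x)^7.
By the negative binomial expansion, [x^n] 1/(1 - x)^7 = C(n + 6, 6).
For n = 8: C(14, 6) = 3003.

3003


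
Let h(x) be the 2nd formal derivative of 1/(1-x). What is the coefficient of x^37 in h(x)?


Differentiating 2 times: d^2/dx^2 [1/(1-x)] = 2!/(1-x)^3.
The expansion 1/(1-x)^3 = sum_{k>=0} C(k+2, 2) x^k, so the coefficient of x^n in 2!/(1-x)^3 is 2! * C(n+2, 2).
For n = 37: 2 * C(39, 2) = 2 * 741 = 1482

1482


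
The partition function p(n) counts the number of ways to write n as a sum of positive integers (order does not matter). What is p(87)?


Using the generating function prod_{k>=1} 1/(1-x^k), we compute p(87).
By dynamic programming over parts 1 through 87:
p(87) = 38887673

38887673


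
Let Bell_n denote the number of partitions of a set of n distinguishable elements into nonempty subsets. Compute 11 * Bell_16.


Bell_16 can be computed from the Bell triangle or from Dobinski's identity Bell_n = (1/e) * sum_{k>=0} k^n / k!.
Computing Bell_16 = 10480142147.
Then 11 * 10480142147 = 115281563617.

115281563617


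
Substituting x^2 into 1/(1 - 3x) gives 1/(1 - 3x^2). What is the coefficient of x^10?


The coefficient of x^(2m) in 1/(1 - 3x^2) is 3^m.
With n = 10 = 2*5, the coefficient is 3^5 = 243.

243


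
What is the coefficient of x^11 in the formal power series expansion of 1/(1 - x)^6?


The expansion 1/(1 - x)^r = sum_{k>=0} C(k + r - 1, r - 1) x^k follows from the multiset / negative-binomial theorem (or from repeated differentiation of the geometric series).
For r = 6 and k = 11:
C(16, 5) = 20922789888000 / (120 * 39916800) = 4368.

4368


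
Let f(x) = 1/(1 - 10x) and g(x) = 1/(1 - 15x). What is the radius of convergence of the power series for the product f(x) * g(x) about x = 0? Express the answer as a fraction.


The radius of 1/(1 - 10x) is 1/10 (nearest singularity at x = 1/10), and the radius of 1/(1 - 15x) is 1/15.
The product f(x)*g(x) = 1/((1 - 10x)(1 - 15x)) has singularities at both 1/10 and 1/15, so its radius of convergence is the distance to the nearest one:
min(1/10, 1/15) = 1/15.

1/15


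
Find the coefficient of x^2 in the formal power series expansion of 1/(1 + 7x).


Write 1/(1 + c x) = 1/(1 - (-c) x) and apply the geometric-series identity
1/(1 - y) = sum_{k>=0} y^k to get 1/(1 + c x) = sum_{k>=0} (-c)^k x^k.
So the coefficient of x^k is (-c)^k = (-1)^k * c^k.
Here c = 7 and k = 2:
(-7)^2 = 1 * 49 = 49

49


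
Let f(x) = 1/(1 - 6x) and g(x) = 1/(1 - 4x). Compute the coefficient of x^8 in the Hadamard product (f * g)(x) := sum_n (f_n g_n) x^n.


f has coefficients f_k = 6^k and g has coefficients g_k = 4^k, so the Hadamard product has coefficient (f*g)_k = 6^k * 4^k = 24^k.
For k = 8: 24^8 = 110075314176.

110075314176


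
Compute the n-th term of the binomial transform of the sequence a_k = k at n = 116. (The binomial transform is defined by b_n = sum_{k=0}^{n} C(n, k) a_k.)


With a_k = k, b_n = sum_{k=0}^{n} C(n, k) k. Using k * C(n, k) = n * C(n-1, k-1) gives b_n = n * sum_{k>=1} C(n-1, k-1) = n * 2^(n-1).
For n = 116: 116 * 2^115 = 116 * 41538374868278621028243970633760768 = 4818451484720320039276300593516249088.

4818451484720320039276300593516249088


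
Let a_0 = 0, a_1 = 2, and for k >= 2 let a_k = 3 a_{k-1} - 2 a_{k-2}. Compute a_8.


Iterating the recurrence forward:
a_0 = 0
a_1 = 2
a_2 = 3*2 - 2*0 = 6
a_3 = 3*6 - 2*2 = 14
a_4 = 3*14 - 2*6 = 30
a_5 = 3*30 - 2*14 = 62
a_6 = 3*62 - 2*30 = 126
a_7 = 3*126 - 2*62 = 254
a_8 = 3*254 - 2*126 = 510
So a_8 = 510.

510


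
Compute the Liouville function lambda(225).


The Liouville function is lambda(k) = (-1)^Omega(k), where Omega(k) counts the prime factors of k with multiplicity.
Factoring: 225 = 3 * 3 * 5 * 5, so Omega(225) = 4.
lambda(225) = (-1)^4 = 1.

1


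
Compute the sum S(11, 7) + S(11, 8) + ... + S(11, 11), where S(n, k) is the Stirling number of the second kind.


By definition, S(n, k) counts partitions of an n-set into exactly k nonempty blocks.
Computing row n = 11 for k = 7..11:
S(11, k): 63987, 11880, 1155, 55, 1
Sum = 77078.

77078


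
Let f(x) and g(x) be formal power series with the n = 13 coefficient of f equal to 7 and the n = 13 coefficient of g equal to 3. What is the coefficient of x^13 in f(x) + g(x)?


Addition of formal power series is termwise.
The coefficient of x^13 in f + g = 7 + 3
= 10

10


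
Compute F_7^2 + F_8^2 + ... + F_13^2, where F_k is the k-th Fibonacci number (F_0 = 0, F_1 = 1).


There is a standard identity sum_{k=0}^{N} F_k^2 = F_N * F_{N+1} (proved inductively from the telescoping relation F_k^2 = F_k F_{k+1} - F_{k-1} F_k). Then
sum_{k=7}^{13} F_k^2 = F_13 F_14 - F_6 F_7.
Computing: F_13 = 233, F_14 = 377, F_6 = 8, F_7 = 13.
Sum = 233 * 377 - 8 * 13 = 87737.

87737


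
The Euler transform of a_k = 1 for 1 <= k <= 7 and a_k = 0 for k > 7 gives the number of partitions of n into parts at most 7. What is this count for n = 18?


Partitions of 18 into parts at most 7:
Using generating function (1-x)^(-1)(1-x^2)^(-1)...(1-x^7)^(-1),
the coefficient of x^18 = 248

248


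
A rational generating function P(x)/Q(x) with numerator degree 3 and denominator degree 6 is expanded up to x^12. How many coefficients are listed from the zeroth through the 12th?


Expanding up to x^12 gives the coefficients for x^0, x^1, ..., x^12.
That is 12 + 1 = 13 coefficients in total.

13


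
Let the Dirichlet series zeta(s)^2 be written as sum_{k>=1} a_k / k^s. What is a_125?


The Dirichlet convolution of the constant function 1 with itself gives (1 * 1)(k) = sum_{d | k} 1 = d(k), the number of positive divisors of k.
Since zeta(s) = sum_{k>=1} 1/k^s, we have zeta(s)^2 = sum_{k>=1} d(k)/k^s, so a_k = d(k).
For k = 125: the divisors are 1, 5, 25, 125.
Count = 4.

4


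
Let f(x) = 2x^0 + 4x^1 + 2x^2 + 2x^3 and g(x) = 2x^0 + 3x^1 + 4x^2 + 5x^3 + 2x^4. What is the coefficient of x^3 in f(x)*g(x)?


Cauchy product at x^3:
2*5 + 4*4 + 2*3 + 2*2
= 36

36


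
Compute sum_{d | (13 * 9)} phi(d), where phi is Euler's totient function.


First, 13 * 9 = 117. One classical identity is sum_{d | n} phi(d) = n (each k in [1, n] has a unique gcd with n, and among the k's with gcd(k, n) = n/d there are phi(d) of them). So the sum equals 117. We also verify directly:
Divisors of 117: 1, 3, 9, 13, 39, 117.
phi values: 1, 2, 6, 12, 24, 72.
Sum = 117.

117


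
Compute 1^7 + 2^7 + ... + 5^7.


This power sum has a closed form given by Faulhaber's formula
sum_{k=1}^{m} k^p = (1 / (p + 1)) * sum_{j=0}^{p} C(p + 1, j) B_j m^(p + 1 - j),
but for small m direct computation is fastest:
1 + 128 + 2187 + 16384 + 78125 = 96825.

96825


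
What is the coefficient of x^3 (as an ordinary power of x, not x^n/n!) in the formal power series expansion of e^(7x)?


The exponential series is e^y = sum_{k>=0} y^k / k!. Substituting y = 7x gives
e^(7x) = sum_{k>=0} 7^k x^k / k!.
So the coefficient of x^n is a^n/n! with a = 7, n = 3:
7^3 / 3! = 343/6 = 343/6

343/6


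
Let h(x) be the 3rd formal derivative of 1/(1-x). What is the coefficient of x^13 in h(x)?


Differentiating 3 times: d^3/dx^3 [1/(1-x)] = 3!/(1-x)^4.
The expansion 1/(1-x)^4 = sum_{k>=0} C(k+3, 3) x^k, so the coefficient of x^n in 3!/(1-x)^4 is 3! * C(n+3, 3).
For n = 13: 6 * C(16, 3) = 6 * 560 = 3360

3360


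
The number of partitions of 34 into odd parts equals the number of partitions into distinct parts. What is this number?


Computing partitions of 34 into odd parts (1, 3, 5, ...):
Using the generating function prod_{k>=0} 1/(1-x^(2k+1)),
the count is 512

512


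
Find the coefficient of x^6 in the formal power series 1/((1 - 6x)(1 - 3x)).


By partial fractions or Cauchy convolution:
The coefficient equals sum_{k=0}^{6} 6^k * 3^(6-k).
= 92583

92583


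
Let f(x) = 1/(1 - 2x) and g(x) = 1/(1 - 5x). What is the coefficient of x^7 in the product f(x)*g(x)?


The coefficient of x^n in f*g is the Cauchy product: sum_{k=0}^{n} a^k * b^(n-k).
With a=2, b=5, n=7:
sum_{k=0}^{7} 2^k * 5^(7-k)
= 130123

130123


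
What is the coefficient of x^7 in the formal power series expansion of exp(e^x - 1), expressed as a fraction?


exp(e^x - 1) is the exponential generating function for the Bell numbers Bell_k: exp(e^x - 1) = sum_{k>=0} Bell_k x^k / k!.
So the coefficient of x^7 in exp(e^x - 1) is Bell_7 / 7!.
Computing: Bell_7 = 877 and 7! = 5040, giving
877/5040 = 877/5040.

877/5040


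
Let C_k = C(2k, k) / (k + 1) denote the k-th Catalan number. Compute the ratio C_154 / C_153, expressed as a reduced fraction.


Using C_k = (2k)! / (k! (k+1)!), the ratio C_{k+1}/C_k simplifies to
C_{k+1}/C_k = [(2k+2)! / ((k+1)! (k+2)!)] * [k! (k+1)! / (2k)!]
 = (2k+2)(2k+1) / ((k+1)(k+2)) = 2(2k+1) / (k+2).
For k = 153: 2(2*153 + 1) / (153 + 2) = 614/155 = 614/155.

614/155


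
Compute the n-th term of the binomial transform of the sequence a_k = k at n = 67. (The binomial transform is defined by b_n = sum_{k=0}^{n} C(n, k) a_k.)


With a_k = k, b_n = sum_{k=0}^{n} C(n, k) k. Using k * C(n, k) = n * C(n-1, k-1) gives b_n = n * sum_{k>=1} C(n-1, k-1) = n * 2^(n-1).
For n = 67: 67 * 2^66 = 67 * 73786976294838206464 = 4943727411754159833088.

4943727411754159833088


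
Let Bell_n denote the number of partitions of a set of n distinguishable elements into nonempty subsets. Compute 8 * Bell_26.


Bell_26 can be computed from the Bell triangle or from Dobinski's identity Bell_n = (1/e) * sum_{k>=0} k^n / k!.
Computing Bell_26 = 49631246523618756274.
Then 8 * 49631246523618756274 = 397049972188950050192.

397049972188950050192


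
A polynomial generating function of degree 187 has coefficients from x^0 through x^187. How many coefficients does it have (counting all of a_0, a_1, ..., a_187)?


A polynomial of degree 187 takes the form a_0 + a_1 x + ... + a_187 x^187.
The number of coefficients is 187 + 1 = 188.

188


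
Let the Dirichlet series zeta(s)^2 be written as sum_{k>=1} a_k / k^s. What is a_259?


The Dirichlet convolution of the constant function 1 with itself gives (1 * 1)(k) = sum_{d | k} 1 = d(k), the number of positive divisors of k.
Since zeta(s) = sum_{k>=1} 1/k^s, we have zeta(s)^2 = sum_{k>=1} d(k)/k^s, so a_k = d(k).
For k = 259: the divisors are 1, 7, 37, 259.
Count = 4.

4


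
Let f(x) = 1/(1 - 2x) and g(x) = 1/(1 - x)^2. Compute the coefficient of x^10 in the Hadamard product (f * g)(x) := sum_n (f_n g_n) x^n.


f has coefficients f_k = 2^k. For g = 1/(1 - x)^2 the coefficient is g_k = C(k + 1, 1) = k + 1. The Hadamard coefficient is (f * g)_k = 2^k * (k + 1).
For k = 10: 2^10 * 11 = 1024 * 11 = 11264.

11264


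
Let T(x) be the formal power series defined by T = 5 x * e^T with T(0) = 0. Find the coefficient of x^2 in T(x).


Apply the Lagrange inversion formula: if T = 5 x * phi(T) with phi(t) = e^t, then
[x^n] T = 5^n * (1/n) [t^(n-1)] phi(t)^n = 5^n * (1/n) [t^(n-1)] e^(n t) = 5^n * (1/n) * n^(n-1) / (n-1)! = 5^n * n^(n-1) / n!.
When c = 1 this is the Cayley count of rooted labeled trees on n vertices, divided by n!.
For n = 2: 5^2 * 2^1 / 2! = 25 * 2/2 = 25.

25


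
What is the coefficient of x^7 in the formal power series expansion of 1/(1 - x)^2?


The negative binomial / multiset identity is
1/(1 - x)^r = sum_{k>=0} C(k + r - 1, r - 1) x^k.
Here r = 2 and k = 7, so the coefficient is
C(7 + 1, 1) = C(8, 1)
= 8

8


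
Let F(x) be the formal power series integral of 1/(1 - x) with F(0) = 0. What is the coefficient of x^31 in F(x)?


1/(1 - x) = sum_{k>=0} x^k. Integrating termwise and using F(0) = 0 gives
F(x) = sum_{k>=0} x^(k+1) / (k+1) = sum_{m>=1} x^m / m = -ln(1 - x).
So the coefficient of x^31 is 1/31 = 1/31.

1/31


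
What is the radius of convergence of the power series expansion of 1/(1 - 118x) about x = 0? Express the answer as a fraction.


Expanding 1/(1 - 118x) = sum_{k>=0} 118^k x^k, the series converges when |118x| < 1, i.e., |x| < 1/118.
So the radius of convergence is 1/118 = 1/118.

1/118


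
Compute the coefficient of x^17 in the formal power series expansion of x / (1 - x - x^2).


Let f(x) = sum_{k>=0} a_k x^k. Multiplying f(x) * (1 - x - x^2) = x and matching coefficients gives a_0 = 0, a_1 = 1, and a_k = a_{k-1} + a_{k-2} for k >= 2. These are the Fibonacci numbers F_k.
Iterating from F_0 = 0, F_1 = 1:
F_0=0, F_1=1, F_2=1, F_3=2, F_4=3, F_5=5, F_6=8, F_7=13, F_8=21, F_9=34, ...
F_17 = 1597.

1597


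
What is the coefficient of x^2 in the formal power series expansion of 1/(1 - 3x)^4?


The general identity 1/(1 - c x)^r = sum_{k>=0} c^k C(k + r - 1, r - 1) x^k follows by substituting y = c x into 1/(1 - y)^r = sum_{k>=0} C(k + r - 1, r - 1) y^k.
For c = 3, r = 4, k = 2:
3^2 * C(5, 3) = 9 * 10 = 90.

90


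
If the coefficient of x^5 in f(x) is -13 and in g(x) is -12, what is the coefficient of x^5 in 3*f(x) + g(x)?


Scalar multiplication scales coefficients: 3 * -13 = -39.
Then add the g coefficient: -39 + -12
= -51

-51


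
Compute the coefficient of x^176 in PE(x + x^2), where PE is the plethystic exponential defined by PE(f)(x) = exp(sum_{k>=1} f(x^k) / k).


With f(x) = x + x^2, the exponent is sum_{k>=1} (x^k + x^(2k)) / k = -ln(1 - x) - ln(1 - x^2). Exponentiating:
PE(x + x^2) = 1 / ((1 - x)(1 - x^2)).
This is the generating function for partitions of n into parts of size 1 or 2. The number of 2's can be any j in 0..88, and the rest are 1's, so
[x^176] = floor(176/2) + 1 = 89.

89


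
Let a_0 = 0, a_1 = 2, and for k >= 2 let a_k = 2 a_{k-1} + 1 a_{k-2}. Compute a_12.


Iterating the recurrence forward:
a_0 = 0
a_1 = 2
a_2 = 2*2 + 1*0 = 4
a_3 = 2*4 + 1*2 = 10
a_4 = 2*10 + 1*4 = 24
a_5 = 2*24 + 1*10 = 58
a_6 = 2*58 + 1*24 = 140
a_7 = 2*140 + 1*58 = 338
a_8 = 2*338 + 1*140 = 816
a_9 = 2*816 + 1*338 = 1970
a_10 = 2*1970 + 1*816 = 4756
a_11 = 2*4756 + 1*1970 = 11482
a_12 = 2*11482 + 1*4756 = 27720
So a_12 = 27720.

27720


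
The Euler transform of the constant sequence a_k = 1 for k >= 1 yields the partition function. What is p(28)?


The Euler transform converts the sequence a_k = 1 into the number of integer partitions.
Using the recurrence or dynamic programming:
p(28) = 3718

3718


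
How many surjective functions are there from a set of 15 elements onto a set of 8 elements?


By inclusion-exclusion on which target elements are missed, the number of surjections from an n-set onto a k-set is
surj(n, k) = sum_{j=0}^{k} (-1)^j C(k, j) (k - j)^n.
Equivalently surj(n, k) = k! * S(n, k), where S(n, k) is the Stirling number of the second kind.
For n = 15, k = 8:
S(15, 8) = 216627840, so
surj = 8! * 216627840 = 40320 * 216627840 = 8734434508800.

8734434508800


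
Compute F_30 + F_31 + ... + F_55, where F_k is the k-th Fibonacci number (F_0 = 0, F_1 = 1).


Use the identity sum_{k=0}^{N} F_k = F_{N+2} - 1 (which follows from F_{k+2} - F_{k+1} = F_k). Then
sum_{k=30}^{55} F_k = (F_{57} - 1) - (F_{31} - 1) = F_{57} - F_{31}.
Computing: F_{57} = 365435296162, F_{31} = 1346269, so
Sum = 365435296162 - 1346269 = 365433949893.

365433949893


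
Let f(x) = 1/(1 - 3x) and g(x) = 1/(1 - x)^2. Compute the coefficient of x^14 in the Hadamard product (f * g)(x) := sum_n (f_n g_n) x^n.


f has coefficients f_k = 3^k. For g = 1/(1 - x)^2 the coefficient is g_k = C(k + 1, 1) = k + 1. The Hadamard coefficient is (f * g)_k = 3^k * (k + 1).
For k = 14: 3^14 * 15 = 4782969 * 15 = 71744535.

71744535


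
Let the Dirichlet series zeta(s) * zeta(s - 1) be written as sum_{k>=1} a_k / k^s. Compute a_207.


Convolution gives a_k = sum_{d | k} d * 1 = sum_{d | k} d = sigma(k), the sum of positive divisors of k.
For k = 207, the divisors are 1, 3, 9, 23, 69, 207, so
sigma(207) = 1 + 3 + 9 + 23 + 69 + 207 = 312.

312


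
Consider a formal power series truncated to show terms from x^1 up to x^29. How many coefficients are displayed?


From x^1 to x^29 inclusive, the count is 29 - 1 + 1 = 29.

29


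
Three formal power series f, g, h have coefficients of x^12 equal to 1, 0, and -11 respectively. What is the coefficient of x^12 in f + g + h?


Series addition is componentwise:
1 + 0 + -11
= -10

-10


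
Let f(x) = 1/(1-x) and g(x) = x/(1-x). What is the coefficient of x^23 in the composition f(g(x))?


First simplify the composition: f(g(x)) = 1/(1 - x/(1-x)) = (1-x)/((1-x) - x) = (1-x)/(1-2x).
Now extract the coefficient. Write (1-x)/(1-2x) = 1/(1-2x) - x/(1-2x).
The coefficient of x^n in 1/(1-2x) is 2^n, and in x/(1-2x) is 2^(n-1) (for n >= 1).
So the coefficient of x^23 is 2^23 - 2^22 = 8388608 - 4194304 = 4194304.

4194304


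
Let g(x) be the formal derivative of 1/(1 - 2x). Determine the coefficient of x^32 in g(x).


Differentiate termwise: d/dx sum_{k>=0} 2^k x^k = sum_{k>=1} k 2^k x^(k-1) = sum_{j>=0} (j+1) 2^(j+1) x^j.
Equivalently, d/dx [1/(1 - 2x)] = 2/(1 - 2x)^2.
For j = 32: 33 * 2^33 = 33 * 8589934592 = 283467841536.

283467841536


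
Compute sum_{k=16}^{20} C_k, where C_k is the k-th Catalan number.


C_16 through C_20: 35357670, 129644790, 477638700, 1767263190, 6564120420
Sum = 35357670 + 129644790 + 477638700 + 1767263190 + 6564120420
= 8974024770

8974024770


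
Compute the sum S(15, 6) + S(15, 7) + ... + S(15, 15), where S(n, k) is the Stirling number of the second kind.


By definition, S(n, k) counts partitions of an n-set into exactly k nonempty blocks.
Computing row n = 15 for k = 6..15:
S(15, k): 420693273, 408741333, 216627840, 67128490, 12662650, 1479478, 106470, 4550, 105, 1
Sum = 1127444190.

1127444190


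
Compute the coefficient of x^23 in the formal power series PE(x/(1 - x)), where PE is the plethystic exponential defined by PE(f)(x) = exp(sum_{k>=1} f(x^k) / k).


For f(x) = x/(1 - x) we have
sum_{k>=1} f(x^k) / k = sum_{k>=1} (1/k) * x^k / (1 - x^k) = sum_{k, m >= 1} x^(k m) / k,
which after exponentiating simplifies to
PE(x/(1 - x)) = prod_{k>=1} 1 / (1 - x^k).
This is the generating function for the partition function p(n), so the coefficient of x^23 is p(23).
Computing p(23) by dynamic programming over parts 1, 2, ..., 23: p(23) = 1255.

1255


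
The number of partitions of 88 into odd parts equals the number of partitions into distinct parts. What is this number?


Computing partitions of 88 into odd parts (1, 3, 5, ...):
Using the generating function prod_{k>=0} 1/(1-x^(2k+1)),
the count is 159046

159046


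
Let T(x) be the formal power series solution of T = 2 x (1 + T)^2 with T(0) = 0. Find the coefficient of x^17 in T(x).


Apply the Lagrange inversion formula: if T = 2 x * phi(T) with phi(t) = (1 + t)^2, then [x^n] T = 2^n * (1/n) [t^(n-1)] phi(t)^n = 2^n * (1/n) [t^(n-1)] (1 + t)^(2n) = 2^n * (1/n) C(2n, n-1).
Using the identity C(2n, n-1) = C(2n, n) * n / (n+1), the unscaled factor equals C(2n, n) / (n+1) = C_n, the n-th Catalan number.
For n = 17: C_17 = C(34, 17) / 18 = 2333606220/18 = 129644790.
With the 2^17 = 131072 factor, the coefficient is 131072 * 129644790 = 16992801914880.

16992801914880


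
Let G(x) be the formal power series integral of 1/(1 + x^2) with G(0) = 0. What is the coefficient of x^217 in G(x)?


1/(1 + x^2) = sum_{j>=0} (-1)^j x^(2j). Integrating termwise with G(0) = 0:
G(x) = sum_{j>=0} (-1)^j x^(2j+1) / (2j+1) = arctan(x).
Only odd powers are nonzero. For x^217 write 217 = 2*108 + 1, giving
(-1)^108 / 217 = 1/217 = 1/217.

1/217


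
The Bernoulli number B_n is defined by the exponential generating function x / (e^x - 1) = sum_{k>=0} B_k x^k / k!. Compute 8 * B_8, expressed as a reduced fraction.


Bernoulli numbers can also be computed recursively via B_0 = 1 and sum_{j=0}^{m} C(m+1, j) B_j = 0 for m >= 1. Odd-index Bernoulli numbers vanish for k >= 3.
Computing B_8 = -1/30, so 8 * B_8 = 8 * -1/30 = -4/15.

-4/15


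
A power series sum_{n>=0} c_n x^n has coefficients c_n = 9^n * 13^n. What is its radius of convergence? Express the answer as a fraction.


By the root test (Cauchy-Hadamard), the radius is R = 1 / limsup_n |c_n|^(1/n).
Here |c_n|^(1/n) = (9^n * 13^n)^(1/n) = 9 * 13 = 117 for all n.
So R = 1/117 = 1/117.

1/117


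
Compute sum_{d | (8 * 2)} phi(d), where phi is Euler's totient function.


First, 8 * 2 = 16. One classical identity is sum_{d | n} phi(d) = n (each k in [1, n] has a unique gcd with n, and among the k's with gcd(k, n) = n/d there are phi(d) of them). So the sum equals 16. We also verify directly:
Divisors of 16: 1, 2, 4, 8, 16.
phi values: 1, 1, 2, 4, 8.
Sum = 16.

16


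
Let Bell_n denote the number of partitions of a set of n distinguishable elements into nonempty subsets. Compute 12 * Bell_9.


Bell_9 can be computed from the Bell triangle or from Dobinski's identity Bell_n = (1/e) * sum_{k>=0} k^n / k!.
Computing Bell_9 = 21147.
Then 12 * 21147 = 253764.

253764


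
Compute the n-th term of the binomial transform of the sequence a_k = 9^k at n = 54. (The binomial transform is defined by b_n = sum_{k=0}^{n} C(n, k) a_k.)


With a_k = 9^k, b_n = sum_{k=0}^{n} C(n, k) 9^k = (1 + 9)^n by the binomial theorem.
For n = 54: (1 + 9)^54 = 10^54 = 1000000000000000000000000000000000000000000000000000000.

1000000000000000000000000000000000000000000000000000000


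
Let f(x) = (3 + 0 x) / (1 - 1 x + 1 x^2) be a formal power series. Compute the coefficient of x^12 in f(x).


Write f(x) = sum_{k>=0} a_k x^k. Multiplying both sides by 1 - 1 x + 1 x^2 gives
(1 - 1 x + 1 x^2) sum_{k>=0} a_k x^k = 3 + 0 x.
Matching coefficients:
 x^0: a_0 = 3
 x^1: a_1 - 1 a_0 = 0  =>  a_1 = 1*3 + 0 = 3
 x^k (k >= 2): a_k = 1 a_{k-1} - 1 a_{k-2}.
Iterating: a_2 = 0, a_3 = -3, a_4 = -3, a_5 = 0, a_6 = 3, a_7 = 3, a_8 = 0, a_9 = -3, a_10 = -3, a_11 = 0, a_12 = 3.
So the coefficient of x^12 is 3.

3


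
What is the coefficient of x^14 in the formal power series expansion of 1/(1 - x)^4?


The expansion 1/(1 - x)^r = sum_{k>=0} C(k + r - 1, r - 1) x^k follows from the multiset / negative-binomial theorem (or from repeated differentiation of the geometric series).
For r = 4 and k = 14:
C(17, 3) = 355687428096000 / (6 * 87178291200) = 680.

680


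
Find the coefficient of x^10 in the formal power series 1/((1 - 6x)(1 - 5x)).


By partial fractions or Cauchy convolution:
The coefficient equals sum_{k=0}^{10} 6^k * 5^(10-k).
= 313968931

313968931


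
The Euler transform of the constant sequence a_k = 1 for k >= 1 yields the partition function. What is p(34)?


The Euler transform converts the sequence a_k = 1 into the number of integer partitions.
Using the recurrence or dynamic programming:
p(34) = 12310

12310


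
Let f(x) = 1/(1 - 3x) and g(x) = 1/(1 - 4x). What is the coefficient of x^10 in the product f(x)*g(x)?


The coefficient of x^n in f*g is the Cauchy product: sum_{k=0}^{n} a^k * b^(n-k).
With a=3, b=4, n=10:
sum_{k=0}^{10} 3^k * 4^(10-k)
= 4017157

4017157


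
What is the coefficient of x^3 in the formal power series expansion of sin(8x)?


The Maclaurin series is sin(t) = sum_{k>=0} (-1)^k t^(2k+1) / (2k+1)!, so substituting t = 8x, only odd powers of x are nonzero, with coefficient of x^(2k+1) equal to (-1)^k 8^(2k+1) / (2k+1)!.
Write 3 = 2*1 + 1, giving the coefficient (-1)^1 * 8^3 / 3! = -512/6 = -256/3.

-256/3


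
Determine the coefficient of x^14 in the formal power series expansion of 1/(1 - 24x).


The geometric series identity gives 1/(1 - c x) = sum_{k>=0} c^k x^k, so the coefficient of x^k is c^k.
Here c = 24 and k = 14.
Computing: 24^14 = 21035720123168587776

21035720123168587776


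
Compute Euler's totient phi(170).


phi(n) counts integers in [1, n] coprime to n. Using the multiplicative formula phi(n) = n * prod_{p | n} (1 - 1/p):
170 = 2 * 5 * 17, so
phi(170) = 170 * (1 - 1/2) * (1 - 1/5) * (1 - 1/17) = 64.

64


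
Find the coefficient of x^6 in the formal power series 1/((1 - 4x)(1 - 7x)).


By partial fractions or Cauchy convolution:
The coefficient equals sum_{k=0}^{6} 4^k * 7^(6-k).
= 269053

269053


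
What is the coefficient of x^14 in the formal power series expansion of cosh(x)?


The Maclaurin series is cosh(t) = sum_{m>=0} t^(2m) / (2m)!, so substituting t = x, only even powers of x are nonzero, with coefficient of x^(2m) equal to 1 / (2m)!.
For x^14 the coefficient is 1/14! = 1/87178291200 = 1/87178291200.

1/87178291200


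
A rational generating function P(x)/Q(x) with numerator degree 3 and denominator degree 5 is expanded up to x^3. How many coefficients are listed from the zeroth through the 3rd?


Expanding up to x^3 gives the coefficients for x^0, x^1, ..., x^3.
That is 3 + 1 = 4 coefficients in total.

4


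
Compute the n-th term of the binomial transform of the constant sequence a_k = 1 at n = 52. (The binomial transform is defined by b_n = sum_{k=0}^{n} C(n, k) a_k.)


With a_k = 1 for all k, b_n = sum_{k=0}^{n} C(n, k) = 2^n by the binomial theorem.
For n = 52: 2^52 = 4503599627370496.

4503599627370496


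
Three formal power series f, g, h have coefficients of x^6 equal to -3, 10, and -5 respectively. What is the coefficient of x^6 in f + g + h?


Series addition is componentwise:
-3 + 10 + -5
= 2

2


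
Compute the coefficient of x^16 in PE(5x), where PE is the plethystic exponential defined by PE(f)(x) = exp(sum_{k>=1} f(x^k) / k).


With f(x) = 5x, the exponent is sum_{k>=1} 5 x^k / k = 5 * (-ln(1 - x)). Exponentiating:
PE(5x) = exp(-5 ln(1 - x)) = 1/(1 - x)^5.
By the negative binomial expansion, [x^n] 1/(1 - x)^5 = C(n + 4, 4).
For n = 16: C(20, 4) = 4845.

4845


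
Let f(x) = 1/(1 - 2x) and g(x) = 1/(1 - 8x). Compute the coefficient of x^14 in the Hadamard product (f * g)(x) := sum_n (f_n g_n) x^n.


f has coefficients f_k = 2^k and g has coefficients g_k = 8^k, so the Hadamard product has coefficient (f*g)_k = 2^k * 8^k = 16^k.
For k = 14: 16^14 = 72057594037927936.

72057594037927936


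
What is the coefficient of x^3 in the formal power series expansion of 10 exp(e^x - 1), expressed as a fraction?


exp(e^x - 1) is the exponential generating function for the Bell numbers Bell_k: exp(e^x - 1) = sum_{k>=0} Bell_k x^k / k!.
So the coefficient of x^3 in 10 exp(e^x - 1) is 10 Bell_3 / 3!.
Computing: Bell_3 = 5 and 3! = 6, giving
10 * 5/6 = 25/3.

25/3


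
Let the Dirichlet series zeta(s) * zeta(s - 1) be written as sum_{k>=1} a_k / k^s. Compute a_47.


Convolution gives a_k = sum_{d | k} d * 1 = sum_{d | k} d = sigma(k), the sum of positive divisors of k.
For k = 47, the divisors are 1, 47, so
sigma(47) = 1 + 47 = 48.

48


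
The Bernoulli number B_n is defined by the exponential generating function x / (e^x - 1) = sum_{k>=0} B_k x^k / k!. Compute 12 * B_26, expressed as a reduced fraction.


Bernoulli numbers can also be computed recursively via B_0 = 1 and sum_{j=0}^{m} C(m+1, j) B_j = 0 for m >= 1. Odd-index Bernoulli numbers vanish for k >= 3.
Computing B_26 = 8553103/6, so 12 * B_26 = 12 * 8553103/6 = 17106206.

17106206


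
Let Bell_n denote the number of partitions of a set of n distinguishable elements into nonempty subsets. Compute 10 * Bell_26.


Bell_26 can be computed from the Bell triangle or from Dobinski's identity Bell_n = (1/e) * sum_{k>=0} k^n / k!.
Computing Bell_26 = 49631246523618756274.
Then 10 * 49631246523618756274 = 496312465236187562740.

496312465236187562740


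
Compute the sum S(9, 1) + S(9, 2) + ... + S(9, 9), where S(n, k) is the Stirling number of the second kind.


By definition, S(n, k) counts partitions of an n-set into exactly k nonempty blocks.
Computing row n = 9 for k = 1..9:
S(9, k): 1, 255, 3025, 7770, 6951, 2646, 462, 36, 1
Sum = 21147. (This equals Bell_9 since the sum runs over all k.)

21147


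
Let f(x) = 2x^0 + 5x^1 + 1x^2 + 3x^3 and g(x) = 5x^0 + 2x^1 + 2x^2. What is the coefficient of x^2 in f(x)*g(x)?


Cauchy product at x^2:
2*2 + 5*2 + 1*5
= 19

19


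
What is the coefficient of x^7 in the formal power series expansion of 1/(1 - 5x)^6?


The general identity 1/(1 - c x)^r = sum_{k>=0} c^k C(k + r - 1, r - 1) x^k follows by substituting y = c x into 1/(1 - y)^r = sum_{k>=0} C(k + r - 1, r - 1) y^k.
For c = 5, r = 6, k = 7:
5^7 * C(12, 5) = 78125 * 792 = 61875000.

61875000


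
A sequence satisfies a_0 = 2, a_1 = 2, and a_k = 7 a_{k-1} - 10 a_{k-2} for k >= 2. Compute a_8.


The characteristic equation is t^2 - 7 t + 10 = 0, with roots r_1 = 5 and r_2 = 2 (so c_1 = r_1 + r_2, c_2 = -r_1 r_2 as required).
One can use the closed form a_n = A r_1^n + B r_2^n, but direct iteration is more reliable:
a_0 = 2, a_1 = 2, a_2 = -6, a_3 = -62, a_4 = -374, a_5 = -1998, a_6 = -10246, a_7 = -51742, a_8 = -259734.
So a_8 = -259734.

-259734


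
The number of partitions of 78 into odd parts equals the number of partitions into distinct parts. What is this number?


Computing partitions of 78 into odd parts (1, 3, 5, ...):
Using the generating function prod_{k>=0} 1/(1-x^(2k+1)),
the count is 64234

64234


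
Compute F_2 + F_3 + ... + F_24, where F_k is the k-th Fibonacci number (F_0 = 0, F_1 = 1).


Use the identity sum_{k=0}^{N} F_k = F_{N+2} - 1 (which follows from F_{k+2} - F_{k+1} = F_k). Then
sum_{k=2}^{24} F_k = (F_{26} - 1) - (F_{3} - 1) = F_{26} - F_{3}.
Computing: F_{26} = 121393, F_{3} = 2, so
Sum = 121393 - 2 = 121391.

121391


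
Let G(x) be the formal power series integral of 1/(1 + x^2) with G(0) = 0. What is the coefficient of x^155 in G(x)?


1/(1 + x^2) = sum_{j>=0} (-1)^j x^(2j). Integrating termwise with G(0) = 0:
G(x) = sum_{j>=0} (-1)^j x^(2j+1) / (2j+1) = arctan(x).
Only odd powers are nonzero. For x^155 write 155 = 2*77 + 1, giving
(-1)^77 / 155 = -1/155 = -1/155.

-1/155


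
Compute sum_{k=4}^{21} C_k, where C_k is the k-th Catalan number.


C_4 through C_21: 14, 42, 132, 429, 1430, 4862, 16796, 58786, 208012, 742900, 2674440, 9694845, 35357670, 129644790, 477638700, 1767263190, 6564120420, 24466267020
Sum = 14 + 42 + 132 + 429 + 1430 + 4862 + 16796 + 58786 + 208012 + 742900 + 2674440 + 9694845 + 35357670 + 129644790 + 477638700 + 1767263190 + 6564120420 + 24466267020
= 33453694478

33453694478


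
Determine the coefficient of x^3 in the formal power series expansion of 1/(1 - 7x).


The geometric series identity gives 1/(1 - c x) = sum_{k>=0} c^k x^k, so the coefficient of x^k is c^k.
Here c = 7 and k = 3.
Computing: 7^3 = 343

343


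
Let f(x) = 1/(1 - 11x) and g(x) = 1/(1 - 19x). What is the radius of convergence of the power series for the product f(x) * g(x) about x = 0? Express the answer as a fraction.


The radius of 1/(1 - 11x) is 1/11 (nearest singularity at x = 1/11), and the radius of 1/(1 - 19x) is 1/19.
The product f(x)*g(x) = 1/((1 - 11x)(1 - 19x)) has singularities at both 1/11 and 1/19, so its radius of convergence is the distance to the nearest one:
min(1/11, 1/19) = 1/19.

1/19


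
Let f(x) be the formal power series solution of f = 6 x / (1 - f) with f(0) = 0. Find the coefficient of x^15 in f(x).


Apply Lagrange inversion: f = 6 x * phi(f) with phi(t) = 1/(1 - t), so
[x^n] f = 6^n * (1/n) [t^(n-1)] phi(t)^n = 6^n * (1/n) [t^(n-1)] (1 - t)^(-n) = 6^n * (1/n) C(2n - 2, n - 1) = 6^n * C_{n-1}.
For n = 15: C_14 = C(28, 14) / 15 = 40116600/15 = 2674440.
With the 6^15 = 470184984576 factor, the coefficient is 470184984576 * 2674440 = 1257481530149437440.

1257481530149437440


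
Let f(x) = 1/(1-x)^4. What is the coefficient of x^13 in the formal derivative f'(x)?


Differentiate: d/dx [ 1/(1-x)^r ] = r / (1-x)^(r+1).
Here r = 4, so f'(x) = 4 / (1-x)^5.
The expansion of 1/(1-x)^(r+1) has coefficient of x^n equal to C(n+r, r).
So the coefficient of x^13 in f'(x) is
4 * C(17, 4) = 4 * 2380 = 9520

9520


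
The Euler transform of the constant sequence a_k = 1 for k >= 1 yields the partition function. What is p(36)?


The Euler transform converts the sequence a_k = 1 into the number of integer partitions.
Using the recurrence or dynamic programming:
p(36) = 17977

17977


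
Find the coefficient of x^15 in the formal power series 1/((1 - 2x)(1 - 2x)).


By partial fractions or Cauchy convolution:
The coefficient equals sum_{k=0}^{15} 2^k * 2^(15-k).
= 524288

524288


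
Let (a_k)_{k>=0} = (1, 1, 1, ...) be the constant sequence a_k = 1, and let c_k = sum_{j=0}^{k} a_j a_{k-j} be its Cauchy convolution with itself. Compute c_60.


Since a_j = 1 for all j >= 0, the convolution sum becomes
c_k = sum_{j=0}^{k} 1 * 1 = 1 * (k + 1).
Equivalently, the generating function of (a_k) is 1/(1 - x) and its square is 1/(1 - x)^2 = sum_{k>=0} 1(k + 1) x^k.
For k = 60: 1 * 61 = 61.

61


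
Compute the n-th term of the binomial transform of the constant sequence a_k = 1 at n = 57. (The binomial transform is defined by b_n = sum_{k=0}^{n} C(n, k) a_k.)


With a_k = 1 for all k, b_n = sum_{k=0}^{n} C(n, k) = 2^n by the binomial theorem.
For n = 57: 2^57 = 144115188075855872.

144115188075855872


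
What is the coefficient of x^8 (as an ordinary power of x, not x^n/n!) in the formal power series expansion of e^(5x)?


The exponential series is e^y = sum_{k>=0} y^k / k!. Substituting y = 5x gives
e^(5x) = sum_{k>=0} 5^k x^k / k!.
So the coefficient of x^n is a^n/n! with a = 5, n = 8:
5^8 / 8! = 390625/40320 = 78125/8064

78125/8064


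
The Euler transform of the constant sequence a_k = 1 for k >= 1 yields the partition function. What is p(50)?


The Euler transform converts the sequence a_k = 1 into the number of integer partitions.
Using the recurrence or dynamic programming:
p(50) = 204226

204226


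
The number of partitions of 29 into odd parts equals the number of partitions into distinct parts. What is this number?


Computing partitions of 29 into odd parts (1, 3, 5, ...):
Using the generating function prod_{k>=0} 1/(1-x^(2k+1)),
the count is 256

256


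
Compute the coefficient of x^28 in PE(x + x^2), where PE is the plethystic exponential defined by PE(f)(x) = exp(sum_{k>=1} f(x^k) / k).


With f(x) = x + x^2, the exponent is sum_{k>=1} (x^k + x^(2k)) / k = -ln(1 - x) - ln(1 - x^2). Exponentiating:
PE(x + x^2) = 1 / ((1 - x)(1 - x^2)).
This is the generating function for partitions of n into parts of size 1 or 2. The number of 2's can be any j in 0..14, and the rest are 1's, so
[x^28] = floor(28/2) + 1 = 15.

15


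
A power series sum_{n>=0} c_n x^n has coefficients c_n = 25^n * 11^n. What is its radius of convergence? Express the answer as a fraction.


By the root test (Cauchy-Hadamard), the radius is R = 1 / limsup_n |c_n|^(1/n).
Here |c_n|^(1/n) = (25^n * 11^n)^(1/n) = 25 * 11 = 275 for all n.
So R = 1/275 = 1/275.

1/275


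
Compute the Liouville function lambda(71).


The Liouville function is lambda(k) = (-1)^Omega(k), where Omega(k) counts the prime factors of k with multiplicity.
Factoring: 71 = 71, so Omega(71) = 1.
lambda(71) = (-1)^1 = -1.

-1


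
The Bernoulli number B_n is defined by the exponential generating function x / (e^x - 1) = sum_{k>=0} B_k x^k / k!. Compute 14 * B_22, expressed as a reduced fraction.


Bernoulli numbers can also be computed recursively via B_0 = 1 and sum_{j=0}^{m} C(m+1, j) B_j = 0 for m >= 1. Odd-index Bernoulli numbers vanish for k >= 3.
Computing B_22 = 854513/138, so 14 * B_22 = 14 * 854513/138 = 5981591/69.

5981591/69


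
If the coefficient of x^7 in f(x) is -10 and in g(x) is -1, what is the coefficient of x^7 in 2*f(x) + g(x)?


Scalar multiplication scales coefficients: 2 * -10 = -20.
Then add the g coefficient: -20 + -1
= -21

-21


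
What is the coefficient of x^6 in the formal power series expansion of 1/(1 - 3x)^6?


The general identity 1/(1 - c x)^r = sum_{k>=0} c^k C(k + r - 1, r - 1) x^k follows by substituting y = c x into 1/(1 - y)^r = sum_{k>=0} C(k + r - 1, r - 1) y^k.
For c = 3, r = 6, k = 6:
3^6 * C(11, 5) = 729 * 462 = 336798.

336798


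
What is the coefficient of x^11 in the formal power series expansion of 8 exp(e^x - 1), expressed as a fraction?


exp(e^x - 1) is the exponential generating function for the Bell numbers Bell_k: exp(e^x - 1) = sum_{k>=0} Bell_k x^k / k!.
So the coefficient of x^11 in 8 exp(e^x - 1) is 8 Bell_11 / 11!.
Computing: Bell_11 = 678570 and 11! = 39916800, giving
8 * 678570/39916800 = 22619/166320.

22619/166320


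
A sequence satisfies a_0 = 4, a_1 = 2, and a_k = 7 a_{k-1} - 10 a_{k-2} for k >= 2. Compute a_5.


The characteristic equation is t^2 - 7 t + 10 = 0, with roots r_1 = 5 and r_2 = 2 (so c_1 = r_1 + r_2, c_2 = -r_1 r_2 as required).
One can use the closed form a_n = A r_1^n + B r_2^n, but direct iteration is more reliable:
a_0 = 4, a_1 = 2, a_2 = -26, a_3 = -202, a_4 = -1154, a_5 = -6058.
So a_5 = -6058.

-6058
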